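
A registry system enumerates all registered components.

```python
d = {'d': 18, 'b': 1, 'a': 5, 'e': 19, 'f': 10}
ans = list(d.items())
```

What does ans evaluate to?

Step 1: d.items() returns (key, value) pairs in insertion order.
Therefore ans = [('d', 18), ('b', 1), ('a', 5), ('e', 19), ('f', 10)].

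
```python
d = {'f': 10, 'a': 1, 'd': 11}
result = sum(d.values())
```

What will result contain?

Step 1: d.values() = [10, 1, 11].
Step 2: sum = 22.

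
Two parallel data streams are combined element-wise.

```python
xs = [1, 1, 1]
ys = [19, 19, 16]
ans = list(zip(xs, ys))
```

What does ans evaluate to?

Step 1: zip pairs elements at same index:
  Index 0: (1, 19)
  Index 1: (1, 19)
  Index 2: (1, 16)
Therefore ans = [(1, 19), (1, 19), (1, 16)].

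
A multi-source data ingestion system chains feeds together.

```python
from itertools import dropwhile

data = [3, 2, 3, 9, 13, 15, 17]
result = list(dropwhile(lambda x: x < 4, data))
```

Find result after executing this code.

Step 1: dropwhile drops elements while < 4:
  3 < 4: dropped
  2 < 4: dropped
  3 < 4: dropped
  9: kept (dropping stopped)
Step 2: Remaining elements kept regardless of condition.
Therefore result = [9, 13, 15, 17].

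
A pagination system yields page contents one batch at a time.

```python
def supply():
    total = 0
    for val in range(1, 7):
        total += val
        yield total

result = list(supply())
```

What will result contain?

Step 1: Generator accumulates running sum:
  val=1: total = 1, yield 1
  val=2: total = 3, yield 3
  val=3: total = 6, yield 6
  val=4: total = 10, yield 10
  val=5: total = 15, yield 15
  val=6: total = 21, yield 21
Therefore result = [1, 3, 6, 10, 15, 21].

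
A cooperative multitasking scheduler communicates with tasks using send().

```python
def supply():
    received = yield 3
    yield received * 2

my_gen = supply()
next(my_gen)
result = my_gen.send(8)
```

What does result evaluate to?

Step 1: next(my_gen) advances to first yield, producing 3.
Step 2: send(8) resumes, received = 8.
Step 3: yield received * 2 = 8 * 2 = 16.
Therefore result = 16.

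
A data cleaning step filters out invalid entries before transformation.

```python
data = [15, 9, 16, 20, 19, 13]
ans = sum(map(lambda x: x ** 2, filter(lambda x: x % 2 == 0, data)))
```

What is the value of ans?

Step 1: Filter even numbers from [15, 9, 16, 20, 19, 13]: [16, 20]
Step 2: Square each: [256, 400]
Step 3: Sum = 656.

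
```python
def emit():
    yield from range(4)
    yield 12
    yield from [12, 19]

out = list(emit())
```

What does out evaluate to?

Step 1: Trace yields in order:
  yield 0
  yield 1
  yield 2
  yield 3
  yield 12
  yield 12
  yield 19
Therefore out = [0, 1, 2, 3, 12, 12, 19].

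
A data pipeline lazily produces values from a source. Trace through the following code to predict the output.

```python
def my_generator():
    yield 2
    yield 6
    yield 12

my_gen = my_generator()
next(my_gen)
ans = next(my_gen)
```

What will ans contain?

Step 1: my_generator() creates a generator.
Step 2: next(my_gen) yields 2 (consumed and discarded).
Step 3: next(my_gen) yields 6, assigned to ans.
Therefore ans = 6.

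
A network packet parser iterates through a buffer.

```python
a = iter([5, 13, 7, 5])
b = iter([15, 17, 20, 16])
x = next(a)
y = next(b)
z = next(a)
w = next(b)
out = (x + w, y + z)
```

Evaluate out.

Step 1: a iterates [5, 13, 7, 5], b iterates [15, 17, 20, 16].
Step 2: x = next(a) = 5, y = next(b) = 15.
Step 3: z = next(a) = 13, w = next(b) = 17.
Step 4: out = (5 + 17, 15 + 13) = (22, 28).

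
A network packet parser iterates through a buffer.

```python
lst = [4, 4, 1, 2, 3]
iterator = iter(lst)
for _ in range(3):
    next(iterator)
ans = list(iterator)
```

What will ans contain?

Step 1: Create iterator over [4, 4, 1, 2, 3].
Step 2: Advance 3 positions (consuming [4, 4, 1]).
Step 3: list() collects remaining elements: [2, 3].
Therefore ans = [2, 3].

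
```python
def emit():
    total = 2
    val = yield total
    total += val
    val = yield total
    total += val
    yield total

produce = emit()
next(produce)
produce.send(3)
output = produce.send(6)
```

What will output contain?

Step 1: next() -> yield total=2.
Step 2: send(3) -> val=3, total = 2+3 = 5, yield 5.
Step 3: send(6) -> val=6, total = 5+6 = 11, yield 11.
Therefore output = 11.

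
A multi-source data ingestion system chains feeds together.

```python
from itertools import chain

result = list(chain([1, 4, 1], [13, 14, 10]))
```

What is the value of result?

Step 1: chain() concatenates iterables: [1, 4, 1] + [13, 14, 10].
Therefore result = [1, 4, 1, 13, 14, 10].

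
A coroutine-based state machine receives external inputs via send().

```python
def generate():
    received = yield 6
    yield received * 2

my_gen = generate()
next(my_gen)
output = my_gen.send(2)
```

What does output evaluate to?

Step 1: next(my_gen) advances to first yield, producing 6.
Step 2: send(2) resumes, received = 2.
Step 3: yield received * 2 = 2 * 2 = 4.
Therefore output = 4.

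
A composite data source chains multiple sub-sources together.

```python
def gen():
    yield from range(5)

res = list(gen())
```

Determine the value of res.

Step 1: yield from delegates to the iterable, yielding each element.
Step 2: Collected values: [0, 1, 2, 3, 4].
Therefore res = [0, 1, 2, 3, 4].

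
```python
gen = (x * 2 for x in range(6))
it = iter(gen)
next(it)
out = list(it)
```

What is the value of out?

Step 1: Generator produces [0, 2, 4, 6, 8, 10].
Step 2: next(it) consumes first element (0).
Step 3: list(it) collects remaining: [2, 4, 6, 8, 10].
Therefore out = [2, 4, 6, 8, 10].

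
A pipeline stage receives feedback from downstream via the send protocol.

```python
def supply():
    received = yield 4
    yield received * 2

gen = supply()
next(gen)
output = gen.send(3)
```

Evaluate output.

Step 1: next(gen) advances to first yield, producing 4.
Step 2: send(3) resumes, received = 3.
Step 3: yield received * 2 = 3 * 2 = 6.
Therefore output = 6.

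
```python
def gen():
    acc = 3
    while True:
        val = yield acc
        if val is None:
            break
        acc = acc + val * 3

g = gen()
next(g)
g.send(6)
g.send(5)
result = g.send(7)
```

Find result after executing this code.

Step 1: next() -> yield acc=3.
Step 2: send(6) -> val=6, acc = 3 + 6*3 = 21, yield 21.
Step 3: send(5) -> val=5, acc = 21 + 5*3 = 36, yield 36.
Step 4: send(7) -> val=7, acc = 36 + 7*3 = 57, yield 57.
Therefore result = 57.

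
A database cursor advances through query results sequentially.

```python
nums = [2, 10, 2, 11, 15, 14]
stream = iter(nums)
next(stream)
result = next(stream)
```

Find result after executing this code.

Step 1: Create iterator over [2, 10, 2, 11, 15, 14].
Step 2: next() consumes 2.
Step 3: next() returns 10.
Therefore result = 10.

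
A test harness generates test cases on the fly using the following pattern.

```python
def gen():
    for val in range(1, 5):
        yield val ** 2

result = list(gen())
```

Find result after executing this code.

Step 1: For each val in range(1, 5), yield val**2:
  val=1: yield 1**2 = 1
  val=2: yield 2**2 = 4
  val=3: yield 3**2 = 9
  val=4: yield 4**2 = 16
Therefore result = [1, 4, 9, 16].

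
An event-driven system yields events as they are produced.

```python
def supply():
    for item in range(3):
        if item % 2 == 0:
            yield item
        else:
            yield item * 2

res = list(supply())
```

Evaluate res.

Step 1: For each item in range(3), yield item if even, else item*2:
  item=0 (even): yield 0
  item=1 (odd): yield 1*2 = 2
  item=2 (even): yield 2
Therefore res = [0, 2, 2].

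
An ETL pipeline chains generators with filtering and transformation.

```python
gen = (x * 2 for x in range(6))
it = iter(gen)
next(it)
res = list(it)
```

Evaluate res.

Step 1: Generator produces [0, 2, 4, 6, 8, 10].
Step 2: next(it) consumes first element (0).
Step 3: list(it) collects remaining: [2, 4, 6, 8, 10].
Therefore res = [2, 4, 6, 8, 10].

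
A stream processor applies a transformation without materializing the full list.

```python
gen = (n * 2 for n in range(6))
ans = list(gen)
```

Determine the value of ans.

Step 1: For each n in range(6), compute n*2:
  n=0: 0*2 = 0
  n=1: 1*2 = 2
  n=2: 2*2 = 4
  n=3: 3*2 = 6
  n=4: 4*2 = 8
  n=5: 5*2 = 10
Therefore ans = [0, 2, 4, 6, 8, 10].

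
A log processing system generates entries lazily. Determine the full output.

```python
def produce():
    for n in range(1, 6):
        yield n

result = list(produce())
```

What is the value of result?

Step 1: The generator yields each value from range(1, 6).
Step 2: list() consumes all yields: [1, 2, 3, 4, 5].
Therefore result = [1, 2, 3, 4, 5].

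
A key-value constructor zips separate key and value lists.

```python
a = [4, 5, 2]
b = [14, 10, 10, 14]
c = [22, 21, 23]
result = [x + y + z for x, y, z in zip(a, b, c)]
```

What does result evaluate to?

Step 1: zip three lists (truncates to shortest, len=3):
  4 + 14 + 22 = 40
  5 + 10 + 21 = 36
  2 + 10 + 23 = 35
Therefore result = [40, 36, 35].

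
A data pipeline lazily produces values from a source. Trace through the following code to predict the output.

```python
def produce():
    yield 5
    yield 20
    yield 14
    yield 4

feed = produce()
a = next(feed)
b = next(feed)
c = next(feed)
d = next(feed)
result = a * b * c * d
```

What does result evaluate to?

Step 1: Create generator and consume all values:
  a = next(feed) = 5
  b = next(feed) = 20
  c = next(feed) = 14
  d = next(feed) = 4
Step 2: result = 5 * 20 * 14 * 4 = 5600.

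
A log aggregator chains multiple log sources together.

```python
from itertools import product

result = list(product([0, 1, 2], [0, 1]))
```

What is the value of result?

Step 1: product([0, 1, 2], [0, 1]) gives all pairs:
  (0, 0)
  (0, 1)
  (1, 0)
  (1, 1)
  (2, 0)
  (2, 1)
Therefore result = [(0, 0), (0, 1), (1, 0), (1, 1), (2, 0), (2, 1)].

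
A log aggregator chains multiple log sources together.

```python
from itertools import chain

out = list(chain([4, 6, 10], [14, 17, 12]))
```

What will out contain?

Step 1: chain() concatenates iterables: [4, 6, 10] + [14, 17, 12].
Therefore out = [4, 6, 10, 14, 17, 12].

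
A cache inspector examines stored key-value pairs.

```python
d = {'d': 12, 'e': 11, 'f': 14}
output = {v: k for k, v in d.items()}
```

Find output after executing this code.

Step 1: Invert dict (swap keys and values):
  'd': 12 -> 12: 'd'
  'e': 11 -> 11: 'e'
  'f': 14 -> 14: 'f'
Therefore output = {12: 'd', 11: 'e', 14: 'f'}.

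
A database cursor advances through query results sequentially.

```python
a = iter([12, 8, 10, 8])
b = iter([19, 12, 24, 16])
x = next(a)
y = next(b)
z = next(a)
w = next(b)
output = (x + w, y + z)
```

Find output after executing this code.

Step 1: a iterates [12, 8, 10, 8], b iterates [19, 12, 24, 16].
Step 2: x = next(a) = 12, y = next(b) = 19.
Step 3: z = next(a) = 8, w = next(b) = 12.
Step 4: output = (12 + 12, 19 + 8) = (24, 27).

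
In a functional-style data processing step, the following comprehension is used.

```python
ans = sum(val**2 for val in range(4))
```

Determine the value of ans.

Step 1: Compute val**2 for each val in range(4):
  val=0: 0**2 = 0
  val=1: 1**2 = 1
  val=2: 2**2 = 4
  val=3: 3**2 = 9
Step 2: sum = 0 + 1 + 4 + 9 = 14.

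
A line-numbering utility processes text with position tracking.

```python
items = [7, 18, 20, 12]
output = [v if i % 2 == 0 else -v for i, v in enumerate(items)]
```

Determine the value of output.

Step 1: For each (i, v), keep v if i is even, negate if odd:
  i=0 (even): keep 7
  i=1 (odd): negate to -18
  i=2 (even): keep 20
  i=3 (odd): negate to -12
Therefore output = [7, -18, 20, -12].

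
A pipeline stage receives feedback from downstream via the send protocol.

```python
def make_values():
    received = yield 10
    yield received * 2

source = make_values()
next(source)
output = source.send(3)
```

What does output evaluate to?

Step 1: next(source) advances to first yield, producing 10.
Step 2: send(3) resumes, received = 3.
Step 3: yield received * 2 = 3 * 2 = 6.
Therefore output = 6.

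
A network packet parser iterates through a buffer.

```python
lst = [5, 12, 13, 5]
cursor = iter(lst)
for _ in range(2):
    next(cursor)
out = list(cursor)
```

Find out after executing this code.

Step 1: Create iterator over [5, 12, 13, 5].
Step 2: Advance 2 positions (consuming [5, 12]).
Step 3: list() collects remaining elements: [13, 5].
Therefore out = [13, 5].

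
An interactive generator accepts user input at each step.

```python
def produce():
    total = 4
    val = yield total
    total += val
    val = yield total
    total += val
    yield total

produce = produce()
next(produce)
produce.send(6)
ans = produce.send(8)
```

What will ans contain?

Step 1: next() -> yield total=4.
Step 2: send(6) -> val=6, total = 4+6 = 10, yield 10.
Step 3: send(8) -> val=8, total = 10+8 = 18, yield 18.
Therefore ans = 18.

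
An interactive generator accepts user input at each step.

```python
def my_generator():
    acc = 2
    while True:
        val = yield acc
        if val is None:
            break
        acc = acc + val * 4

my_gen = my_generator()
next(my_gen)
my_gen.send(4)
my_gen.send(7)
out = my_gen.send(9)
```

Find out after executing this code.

Step 1: next() -> yield acc=2.
Step 2: send(4) -> val=4, acc = 2 + 4*4 = 18, yield 18.
Step 3: send(7) -> val=7, acc = 18 + 7*4 = 46, yield 46.
Step 4: send(9) -> val=9, acc = 46 + 9*4 = 82, yield 82.
Therefore out = 82.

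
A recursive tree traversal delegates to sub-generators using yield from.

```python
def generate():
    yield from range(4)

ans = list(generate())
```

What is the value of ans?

Step 1: yield from delegates to the iterable, yielding each element.
Step 2: Collected values: [0, 1, 2, 3].
Therefore ans = [0, 1, 2, 3].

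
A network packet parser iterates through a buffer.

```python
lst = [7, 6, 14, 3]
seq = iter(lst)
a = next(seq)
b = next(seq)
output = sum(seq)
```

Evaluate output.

Step 1: Create iterator over [7, 6, 14, 3].
Step 2: a = next() = 7, b = next() = 6.
Step 3: sum() of remaining [14, 3] = 17.
Therefore output = 17.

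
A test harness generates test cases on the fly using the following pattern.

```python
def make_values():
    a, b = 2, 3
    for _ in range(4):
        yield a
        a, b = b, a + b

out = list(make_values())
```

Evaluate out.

Step 1: Fibonacci-like sequence starting with a=2, b=3:
  Iteration 1: yield a=2, then a,b = 3,5
  Iteration 2: yield a=3, then a,b = 5,8
  Iteration 3: yield a=5, then a,b = 8,13
  Iteration 4: yield a=8, then a,b = 13,21
Therefore out = [2, 3, 5, 8].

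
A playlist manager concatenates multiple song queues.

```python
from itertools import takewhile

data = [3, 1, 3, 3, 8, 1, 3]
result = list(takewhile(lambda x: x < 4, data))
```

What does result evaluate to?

Step 1: takewhile stops at first element >= 4:
  3 < 4: take
  1 < 4: take
  3 < 4: take
  3 < 4: take
  8 >= 4: stop
Therefore result = [3, 1, 3, 3].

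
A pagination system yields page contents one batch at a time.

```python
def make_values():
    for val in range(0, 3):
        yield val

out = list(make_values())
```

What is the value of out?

Step 1: The generator yields each value from range(0, 3).
Step 2: list() consumes all yields: [0, 1, 2].
Therefore out = [0, 1, 2].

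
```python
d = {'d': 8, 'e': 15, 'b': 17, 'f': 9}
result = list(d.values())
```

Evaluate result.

Step 1: d.values() returns the dictionary values in insertion order.
Therefore result = [8, 15, 17, 9].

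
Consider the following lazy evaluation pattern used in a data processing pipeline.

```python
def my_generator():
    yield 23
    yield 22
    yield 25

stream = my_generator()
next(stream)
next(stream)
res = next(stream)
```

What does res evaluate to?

Step 1: my_generator() creates a generator.
Step 2: next(stream) yields 23 (consumed and discarded).
Step 3: next(stream) yields 22 (consumed and discarded).
Step 4: next(stream) yields 25, assigned to res.
Therefore res = 25.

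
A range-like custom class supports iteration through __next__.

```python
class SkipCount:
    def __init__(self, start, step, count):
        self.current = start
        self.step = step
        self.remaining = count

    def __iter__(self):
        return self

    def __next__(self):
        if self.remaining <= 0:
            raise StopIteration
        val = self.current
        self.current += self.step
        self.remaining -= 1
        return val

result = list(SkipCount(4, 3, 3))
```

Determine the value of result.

Step 1: SkipCount starts at 4, increments by 3, for 3 steps:
  Yield 4, then current += 3
  Yield 7, then current += 3
  Yield 10, then current += 3
Therefore result = [4, 7, 10].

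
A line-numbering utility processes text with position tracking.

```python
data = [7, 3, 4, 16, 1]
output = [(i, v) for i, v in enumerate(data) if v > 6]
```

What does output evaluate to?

Step 1: Filter enumerate([7, 3, 4, 16, 1]) keeping v > 6:
  (0, 7): 7 > 6, included
  (1, 3): 3 <= 6, excluded
  (2, 4): 4 <= 6, excluded
  (3, 16): 16 > 6, included
  (4, 1): 1 <= 6, excluded
Therefore output = [(0, 7), (3, 16)].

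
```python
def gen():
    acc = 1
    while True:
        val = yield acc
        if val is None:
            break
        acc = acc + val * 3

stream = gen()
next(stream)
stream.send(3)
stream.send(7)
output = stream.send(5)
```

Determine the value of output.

Step 1: next() -> yield acc=1.
Step 2: send(3) -> val=3, acc = 1 + 3*3 = 10, yield 10.
Step 3: send(7) -> val=7, acc = 10 + 7*3 = 31, yield 31.
Step 4: send(5) -> val=5, acc = 31 + 5*3 = 46, yield 46.
Therefore output = 46.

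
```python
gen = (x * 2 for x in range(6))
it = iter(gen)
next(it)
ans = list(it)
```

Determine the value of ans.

Step 1: Generator produces [0, 2, 4, 6, 8, 10].
Step 2: next(it) consumes first element (0).
Step 3: list(it) collects remaining: [2, 4, 6, 8, 10].
Therefore ans = [2, 4, 6, 8, 10].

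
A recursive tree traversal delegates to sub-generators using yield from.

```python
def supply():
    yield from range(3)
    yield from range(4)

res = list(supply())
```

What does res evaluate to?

Step 1: Trace yields in order:
  yield 0
  yield 1
  yield 2
  yield 0
  yield 1
  yield 2
  yield 3
Therefore res = [0, 1, 2, 0, 1, 2, 3].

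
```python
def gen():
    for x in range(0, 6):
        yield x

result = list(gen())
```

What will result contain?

Step 1: The generator yields each value from range(0, 6).
Step 2: list() consumes all yields: [0, 1, 2, 3, 4, 5].
Therefore result = [0, 1, 2, 3, 4, 5].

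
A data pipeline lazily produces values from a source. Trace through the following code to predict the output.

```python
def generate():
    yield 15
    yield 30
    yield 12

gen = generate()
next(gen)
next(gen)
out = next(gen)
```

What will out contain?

Step 1: generate() creates a generator.
Step 2: next(gen) yields 15 (consumed and discarded).
Step 3: next(gen) yields 30 (consumed and discarded).
Step 4: next(gen) yields 12, assigned to out.
Therefore out = 12.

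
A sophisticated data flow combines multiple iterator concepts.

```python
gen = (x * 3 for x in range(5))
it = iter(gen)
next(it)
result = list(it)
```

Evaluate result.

Step 1: Generator produces [0, 3, 6, 9, 12].
Step 2: next(it) consumes first element (0).
Step 3: list(it) collects remaining: [3, 6, 9, 12].
Therefore result = [3, 6, 9, 12].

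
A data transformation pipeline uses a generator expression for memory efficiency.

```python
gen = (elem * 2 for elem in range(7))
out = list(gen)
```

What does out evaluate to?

Step 1: For each elem in range(7), compute elem*2:
  elem=0: 0*2 = 0
  elem=1: 1*2 = 2
  elem=2: 2*2 = 4
  elem=3: 3*2 = 6
  elem=4: 4*2 = 8
  elem=5: 5*2 = 10
  elem=6: 6*2 = 12
Therefore out = [0, 2, 4, 6, 8, 10, 12].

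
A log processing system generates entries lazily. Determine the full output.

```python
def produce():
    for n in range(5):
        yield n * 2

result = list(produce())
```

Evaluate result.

Step 1: For each n in range(5), yield n * 2:
  n=0: yield 0 * 2 = 0
  n=1: yield 1 * 2 = 2
  n=2: yield 2 * 2 = 4
  n=3: yield 3 * 2 = 6
  n=4: yield 4 * 2 = 8
Therefore result = [0, 2, 4, 6, 8].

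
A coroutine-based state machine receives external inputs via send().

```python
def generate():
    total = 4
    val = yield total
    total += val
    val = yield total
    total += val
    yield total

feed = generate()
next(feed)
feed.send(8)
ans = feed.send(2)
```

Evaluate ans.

Step 1: next() -> yield total=4.
Step 2: send(8) -> val=8, total = 4+8 = 12, yield 12.
Step 3: send(2) -> val=2, total = 12+2 = 14, yield 14.
Therefore ans = 14.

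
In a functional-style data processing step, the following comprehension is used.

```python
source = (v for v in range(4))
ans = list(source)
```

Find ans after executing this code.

Step 1: Generator expression iterates range(4): [0, 1, 2, 3].
Step 2: list() collects all values.
Therefore ans = [0, 1, 2, 3].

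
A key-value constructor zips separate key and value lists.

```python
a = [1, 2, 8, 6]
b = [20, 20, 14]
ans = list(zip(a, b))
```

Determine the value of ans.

Step 1: zip stops at shortest (len(a)=4, len(b)=3):
  Index 0: (1, 20)
  Index 1: (2, 20)
  Index 2: (8, 14)
Step 2: Last element of a (6) has no pair, dropped.
Therefore ans = [(1, 20), (2, 20), (8, 14)].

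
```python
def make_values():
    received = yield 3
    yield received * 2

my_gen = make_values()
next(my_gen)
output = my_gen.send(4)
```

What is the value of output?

Step 1: next(my_gen) advances to first yield, producing 3.
Step 2: send(4) resumes, received = 4.
Step 3: yield received * 2 = 4 * 2 = 8.
Therefore output = 8.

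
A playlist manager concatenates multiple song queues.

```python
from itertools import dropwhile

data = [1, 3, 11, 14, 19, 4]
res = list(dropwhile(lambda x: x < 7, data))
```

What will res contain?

Step 1: dropwhile drops elements while < 7:
  1 < 7: dropped
  3 < 7: dropped
  11: kept (dropping stopped)
Step 2: Remaining elements kept regardless of condition.
Therefore res = [11, 14, 19, 4].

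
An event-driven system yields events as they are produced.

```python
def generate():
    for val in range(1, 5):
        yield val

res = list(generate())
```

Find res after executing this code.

Step 1: The generator yields each value from range(1, 5).
Step 2: list() consumes all yields: [1, 2, 3, 4].
Therefore res = [1, 2, 3, 4].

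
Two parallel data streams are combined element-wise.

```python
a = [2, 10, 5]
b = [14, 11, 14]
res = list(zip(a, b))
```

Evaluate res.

Step 1: zip pairs elements at same index:
  Index 0: (2, 14)
  Index 1: (10, 11)
  Index 2: (5, 14)
Therefore res = [(2, 14), (10, 11), (5, 14)].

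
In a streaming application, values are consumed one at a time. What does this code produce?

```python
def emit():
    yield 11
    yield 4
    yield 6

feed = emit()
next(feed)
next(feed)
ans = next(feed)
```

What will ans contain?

Step 1: emit() creates a generator.
Step 2: next(feed) yields 11 (consumed and discarded).
Step 3: next(feed) yields 4 (consumed and discarded).
Step 4: next(feed) yields 6, assigned to ans.
Therefore ans = 6.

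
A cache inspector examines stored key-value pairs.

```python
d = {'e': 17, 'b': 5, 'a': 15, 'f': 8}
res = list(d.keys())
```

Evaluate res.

Step 1: d.keys() returns the dictionary keys in insertion order.
Therefore res = ['e', 'b', 'a', 'f'].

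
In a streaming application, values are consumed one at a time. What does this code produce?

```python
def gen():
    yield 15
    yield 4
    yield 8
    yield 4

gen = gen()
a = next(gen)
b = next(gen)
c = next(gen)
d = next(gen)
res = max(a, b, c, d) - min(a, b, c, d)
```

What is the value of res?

Step 1: Create generator and consume all values:
  a = next(gen) = 15
  b = next(gen) = 4
  c = next(gen) = 8
  d = next(gen) = 4
Step 2: max = 15, min = 4, res = 15 - 4 = 11.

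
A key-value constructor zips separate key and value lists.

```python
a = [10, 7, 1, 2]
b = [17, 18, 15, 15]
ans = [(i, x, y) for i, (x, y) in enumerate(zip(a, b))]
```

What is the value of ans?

Step 1: enumerate(zip(a, b)) gives index with paired elements:
  i=0: (10, 17)
  i=1: (7, 18)
  i=2: (1, 15)
  i=3: (2, 15)
Therefore ans = [(0, 10, 17), (1, 7, 18), (2, 1, 15), (3, 2, 15)].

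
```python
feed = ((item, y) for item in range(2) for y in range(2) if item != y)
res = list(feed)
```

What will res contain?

Step 1: Nested generator over range(2) x range(2) where item != y:
  (0, 0): excluded (item == y)
  (0, 1): included
  (1, 0): included
  (1, 1): excluded (item == y)
Therefore res = [(0, 1), (1, 0)].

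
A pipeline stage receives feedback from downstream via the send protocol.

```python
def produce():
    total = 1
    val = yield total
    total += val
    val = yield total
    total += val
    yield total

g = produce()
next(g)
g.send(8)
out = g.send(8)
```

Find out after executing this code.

Step 1: next() -> yield total=1.
Step 2: send(8) -> val=8, total = 1+8 = 9, yield 9.
Step 3: send(8) -> val=8, total = 9+8 = 17, yield 17.
Therefore out = 17.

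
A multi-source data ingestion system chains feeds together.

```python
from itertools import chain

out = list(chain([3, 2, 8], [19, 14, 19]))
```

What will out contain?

Step 1: chain() concatenates iterables: [3, 2, 8] + [19, 14, 19].
Therefore out = [3, 2, 8, 19, 14, 19].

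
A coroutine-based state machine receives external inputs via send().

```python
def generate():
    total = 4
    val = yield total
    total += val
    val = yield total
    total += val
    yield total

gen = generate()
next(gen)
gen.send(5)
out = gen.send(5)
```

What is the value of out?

Step 1: next() -> yield total=4.
Step 2: send(5) -> val=5, total = 4+5 = 9, yield 9.
Step 3: send(5) -> val=5, total = 9+5 = 14, yield 14.
Therefore out = 14.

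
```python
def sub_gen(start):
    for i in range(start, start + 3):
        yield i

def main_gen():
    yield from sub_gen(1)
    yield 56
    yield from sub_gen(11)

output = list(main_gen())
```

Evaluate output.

Step 1: main_gen() delegates to sub_gen(1):
  yield 1
  yield 2
  yield 3
Step 2: yield 56
Step 3: Delegates to sub_gen(11):
  yield 11
  yield 12
  yield 13
Therefore output = [1, 2, 3, 56, 11, 12, 13].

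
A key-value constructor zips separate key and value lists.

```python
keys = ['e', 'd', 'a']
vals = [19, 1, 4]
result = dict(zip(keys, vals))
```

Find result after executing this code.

Step 1: zip pairs keys with values:
  'e' -> 19
  'd' -> 1
  'a' -> 4
Therefore result = {'e': 19, 'd': 1, 'a': 4}.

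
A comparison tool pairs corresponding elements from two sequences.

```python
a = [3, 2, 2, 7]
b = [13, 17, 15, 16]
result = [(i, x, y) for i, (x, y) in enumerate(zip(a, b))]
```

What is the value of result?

Step 1: enumerate(zip(a, b)) gives index with paired elements:
  i=0: (3, 13)
  i=1: (2, 17)
  i=2: (2, 15)
  i=3: (7, 16)
Therefore result = [(0, 3, 13), (1, 2, 17), (2, 2, 15), (3, 7, 16)].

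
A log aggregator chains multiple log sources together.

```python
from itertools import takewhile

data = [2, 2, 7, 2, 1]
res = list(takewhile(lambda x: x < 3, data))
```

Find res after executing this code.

Step 1: takewhile stops at first element >= 3:
  2 < 3: take
  2 < 3: take
  7 >= 3: stop
Therefore res = [2, 2].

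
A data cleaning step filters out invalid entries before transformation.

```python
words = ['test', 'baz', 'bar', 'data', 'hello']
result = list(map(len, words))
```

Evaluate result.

Step 1: Map len() to each word:
  'test' -> 4
  'baz' -> 3
  'bar' -> 3
  'data' -> 4
  'hello' -> 5
Therefore result = [4, 3, 3, 4, 5].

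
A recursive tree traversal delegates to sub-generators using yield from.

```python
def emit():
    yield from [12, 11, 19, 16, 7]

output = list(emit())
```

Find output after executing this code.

Step 1: yield from delegates to the iterable, yielding each element.
Step 2: Collected values: [12, 11, 19, 16, 7].
Therefore output = [12, 11, 19, 16, 7].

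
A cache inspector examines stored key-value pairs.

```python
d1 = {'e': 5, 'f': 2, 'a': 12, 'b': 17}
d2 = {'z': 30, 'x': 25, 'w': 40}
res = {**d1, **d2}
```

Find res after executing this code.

Step 1: Merge d1 and d2 (d2 values override on key conflicts).
Step 2: d1 has keys ['e', 'f', 'a', 'b'], d2 has keys ['z', 'x', 'w'].
Therefore res = {'e': 5, 'f': 2, 'a': 12, 'b': 17, 'z': 30, 'x': 25, 'w': 40}.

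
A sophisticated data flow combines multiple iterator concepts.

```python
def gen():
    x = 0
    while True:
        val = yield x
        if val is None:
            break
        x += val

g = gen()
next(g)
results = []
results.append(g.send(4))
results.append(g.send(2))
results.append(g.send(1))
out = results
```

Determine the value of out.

Step 1: next(g) -> yield 0.
Step 2: send(4) -> x = 4, yield 4.
Step 3: send(2) -> x = 6, yield 6.
Step 4: send(1) -> x = 7, yield 7.
Therefore out = [4, 6, 7].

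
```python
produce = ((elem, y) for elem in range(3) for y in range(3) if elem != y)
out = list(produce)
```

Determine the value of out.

Step 1: Nested generator over range(3) x range(3) where elem != y:
  (0, 0): excluded (elem == y)
  (0, 1): included
  (0, 2): included
  (1, 0): included
  (1, 1): excluded (elem == y)
  (1, 2): included
  (2, 0): included
  (2, 1): included
  (2, 2): excluded (elem == y)
Therefore out = [(0, 1), (0, 2), (1, 0), (1, 2), (2, 0), (2, 1)].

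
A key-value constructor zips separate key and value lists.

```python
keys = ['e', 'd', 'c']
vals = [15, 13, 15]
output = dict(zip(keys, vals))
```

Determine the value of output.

Step 1: zip pairs keys with values:
  'e' -> 15
  'd' -> 13
  'c' -> 15
Therefore output = {'e': 15, 'd': 13, 'c': 15}.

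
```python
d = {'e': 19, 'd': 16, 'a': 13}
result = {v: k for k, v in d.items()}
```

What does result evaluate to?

Step 1: Invert dict (swap keys and values):
  'e': 19 -> 19: 'e'
  'd': 16 -> 16: 'd'
  'a': 13 -> 13: 'a'
Therefore result = {19: 'e', 16: 'd', 13: 'a'}.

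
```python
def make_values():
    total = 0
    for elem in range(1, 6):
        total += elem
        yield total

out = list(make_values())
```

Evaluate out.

Step 1: Generator accumulates running sum:
  elem=1: total = 1, yield 1
  elem=2: total = 3, yield 3
  elem=3: total = 6, yield 6
  elem=4: total = 10, yield 10
  elem=5: total = 15, yield 15
Therefore out = [1, 3, 6, 10, 15].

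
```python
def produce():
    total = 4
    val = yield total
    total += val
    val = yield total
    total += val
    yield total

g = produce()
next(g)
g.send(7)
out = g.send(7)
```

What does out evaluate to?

Step 1: next() -> yield total=4.
Step 2: send(7) -> val=7, total = 4+7 = 11, yield 11.
Step 3: send(7) -> val=7, total = 11+7 = 18, yield 18.
Therefore out = 18.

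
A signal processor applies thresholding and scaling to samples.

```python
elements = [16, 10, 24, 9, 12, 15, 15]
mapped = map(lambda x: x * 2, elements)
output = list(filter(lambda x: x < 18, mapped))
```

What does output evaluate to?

Step 1: Map x * 2:
  16 -> 32
  10 -> 20
  24 -> 48
  9 -> 18
  12 -> 24
  15 -> 30
  15 -> 30
Step 2: Filter for < 18:
  32: removed
  20: removed
  48: removed
  18: removed
  24: removed
  30: removed
  30: removed
Therefore output = [].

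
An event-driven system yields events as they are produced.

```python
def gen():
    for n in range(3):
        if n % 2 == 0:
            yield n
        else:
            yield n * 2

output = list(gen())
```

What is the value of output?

Step 1: For each n in range(3), yield n if even, else n*2:
  n=0 (even): yield 0
  n=1 (odd): yield 1*2 = 2
  n=2 (even): yield 2
Therefore output = [0, 2, 2].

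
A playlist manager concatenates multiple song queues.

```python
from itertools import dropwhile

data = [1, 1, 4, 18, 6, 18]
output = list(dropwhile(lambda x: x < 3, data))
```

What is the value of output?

Step 1: dropwhile drops elements while < 3:
  1 < 3: dropped
  1 < 3: dropped
  4: kept (dropping stopped)
Step 2: Remaining elements kept regardless of condition.
Therefore output = [4, 18, 6, 18].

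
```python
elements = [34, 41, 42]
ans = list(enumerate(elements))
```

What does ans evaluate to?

Step 1: enumerate pairs each element with its index:
  (0, 34)
  (1, 41)
  (2, 42)
Therefore ans = [(0, 34), (1, 41), (2, 42)].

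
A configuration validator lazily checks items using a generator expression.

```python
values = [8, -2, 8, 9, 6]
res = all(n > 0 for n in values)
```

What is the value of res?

Step 1: Check n > 0 for each element in [8, -2, 8, 9, 6]:
  8 > 0: True
  -2 > 0: False
  8 > 0: True
  9 > 0: True
  6 > 0: True
Step 2: all() returns False.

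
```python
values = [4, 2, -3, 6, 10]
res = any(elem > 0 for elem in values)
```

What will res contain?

Step 1: Check elem > 0 for each element in [4, 2, -3, 6, 10]:
  4 > 0: True
  2 > 0: True
  -3 > 0: False
  6 > 0: True
  10 > 0: True
Step 2: any() returns True.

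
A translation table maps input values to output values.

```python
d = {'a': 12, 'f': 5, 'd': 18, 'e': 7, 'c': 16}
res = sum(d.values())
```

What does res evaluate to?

Step 1: d.values() = [12, 5, 18, 7, 16].
Step 2: sum = 58.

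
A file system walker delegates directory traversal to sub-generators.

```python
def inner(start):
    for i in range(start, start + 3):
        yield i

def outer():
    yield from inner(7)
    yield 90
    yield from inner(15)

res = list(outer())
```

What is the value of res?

Step 1: outer() delegates to inner(7):
  yield 7
  yield 8
  yield 9
Step 2: yield 90
Step 3: Delegates to inner(15):
  yield 15
  yield 16
  yield 17
Therefore res = [7, 8, 9, 90, 15, 16, 17].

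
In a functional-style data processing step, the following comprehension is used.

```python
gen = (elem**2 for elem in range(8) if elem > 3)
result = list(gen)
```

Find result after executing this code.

Step 1: For range(8), keep elem > 3, then square:
  elem=0: 0 <= 3, excluded
  elem=1: 1 <= 3, excluded
  elem=2: 2 <= 3, excluded
  elem=3: 3 <= 3, excluded
  elem=4: 4 > 3, yield 4**2 = 16
  elem=5: 5 > 3, yield 5**2 = 25
  elem=6: 6 > 3, yield 6**2 = 36
  elem=7: 7 > 3, yield 7**2 = 49
Therefore result = [16, 25, 36, 49].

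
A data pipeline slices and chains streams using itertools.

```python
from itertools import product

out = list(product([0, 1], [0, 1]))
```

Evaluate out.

Step 1: product([0, 1], [0, 1]) gives all pairs:
  (0, 0)
  (0, 1)
  (1, 0)
  (1, 1)
Therefore out = [(0, 0), (0, 1), (1, 0), (1, 1)].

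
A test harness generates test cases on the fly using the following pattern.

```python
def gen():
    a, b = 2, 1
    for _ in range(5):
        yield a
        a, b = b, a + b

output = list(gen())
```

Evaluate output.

Step 1: Fibonacci-like sequence starting with a=2, b=1:
  Iteration 1: yield a=2, then a,b = 1,3
  Iteration 2: yield a=1, then a,b = 3,4
  Iteration 3: yield a=3, then a,b = 4,7
  Iteration 4: yield a=4, then a,b = 7,11
  Iteration 5: yield a=7, then a,b = 11,18
Therefore output = [2, 1, 3, 4, 7].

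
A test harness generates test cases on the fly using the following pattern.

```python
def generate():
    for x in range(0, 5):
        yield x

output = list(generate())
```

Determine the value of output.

Step 1: The generator yields each value from range(0, 5).
Step 2: list() consumes all yields: [0, 1, 2, 3, 4].
Therefore output = [0, 1, 2, 3, 4].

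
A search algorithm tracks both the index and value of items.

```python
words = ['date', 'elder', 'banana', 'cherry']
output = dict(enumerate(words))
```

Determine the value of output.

Step 1: enumerate pairs indices with words:
  0 -> 'date'
  1 -> 'elder'
  2 -> 'banana'
  3 -> 'cherry'
Therefore output = {0: 'date', 1: 'elder', 2: 'banana', 3: 'cherry'}.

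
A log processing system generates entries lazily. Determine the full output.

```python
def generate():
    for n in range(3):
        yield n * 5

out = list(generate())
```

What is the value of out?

Step 1: For each n in range(3), yield n * 5:
  n=0: yield 0 * 5 = 0
  n=1: yield 1 * 5 = 5
  n=2: yield 2 * 5 = 10
Therefore out = [0, 5, 10].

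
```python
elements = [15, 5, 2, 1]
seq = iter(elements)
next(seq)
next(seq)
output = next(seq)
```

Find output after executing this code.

Step 1: Create iterator over [15, 5, 2, 1].
Step 2: next() consumes 15.
Step 3: next() consumes 5.
Step 4: next() returns 2.
Therefore output = 2.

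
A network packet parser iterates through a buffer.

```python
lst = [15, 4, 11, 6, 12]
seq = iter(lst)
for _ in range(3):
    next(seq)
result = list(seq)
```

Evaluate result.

Step 1: Create iterator over [15, 4, 11, 6, 12].
Step 2: Advance 3 positions (consuming [15, 4, 11]).
Step 3: list() collects remaining elements: [6, 12].
Therefore result = [6, 12].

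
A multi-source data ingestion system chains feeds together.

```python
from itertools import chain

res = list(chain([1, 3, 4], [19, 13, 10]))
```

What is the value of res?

Step 1: chain() concatenates iterables: [1, 3, 4] + [19, 13, 10].
Therefore res = [1, 3, 4, 19, 13, 10].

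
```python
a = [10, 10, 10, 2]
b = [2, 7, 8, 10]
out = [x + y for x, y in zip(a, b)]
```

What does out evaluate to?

Step 1: Add corresponding elements:
  10 + 2 = 12
  10 + 7 = 17
  10 + 8 = 18
  2 + 10 = 12
Therefore out = [12, 17, 18, 12].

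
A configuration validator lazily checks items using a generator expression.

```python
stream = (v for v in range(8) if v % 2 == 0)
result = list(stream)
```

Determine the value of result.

Step 1: Filter range(8) keeping only even values:
  v=0: even, included
  v=1: odd, excluded
  v=2: even, included
  v=3: odd, excluded
  v=4: even, included
  v=5: odd, excluded
  v=6: even, included
  v=7: odd, excluded
Therefore result = [0, 2, 4, 6].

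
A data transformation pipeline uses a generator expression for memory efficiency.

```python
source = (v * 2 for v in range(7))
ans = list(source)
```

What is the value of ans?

Step 1: For each v in range(7), compute v*2:
  v=0: 0*2 = 0
  v=1: 1*2 = 2
  v=2: 2*2 = 4
  v=3: 3*2 = 6
  v=4: 4*2 = 8
  v=5: 5*2 = 10
  v=6: 6*2 = 12
Therefore ans = [0, 2, 4, 6, 8, 10, 12].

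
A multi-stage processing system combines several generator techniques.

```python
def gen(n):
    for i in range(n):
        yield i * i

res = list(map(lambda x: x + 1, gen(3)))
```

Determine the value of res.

Step 1: gen(3) yields squares: [0, 1, 4].
Step 2: map adds 1 to each: [1, 2, 5].
Therefore res = [1, 2, 5].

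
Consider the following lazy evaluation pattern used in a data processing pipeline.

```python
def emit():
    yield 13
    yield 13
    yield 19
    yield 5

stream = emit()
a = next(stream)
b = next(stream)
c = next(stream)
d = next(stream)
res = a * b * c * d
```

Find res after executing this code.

Step 1: Create generator and consume all values:
  a = next(stream) = 13
  b = next(stream) = 13
  c = next(stream) = 19
  d = next(stream) = 5
Step 2: res = 13 * 13 * 19 * 5 = 16055.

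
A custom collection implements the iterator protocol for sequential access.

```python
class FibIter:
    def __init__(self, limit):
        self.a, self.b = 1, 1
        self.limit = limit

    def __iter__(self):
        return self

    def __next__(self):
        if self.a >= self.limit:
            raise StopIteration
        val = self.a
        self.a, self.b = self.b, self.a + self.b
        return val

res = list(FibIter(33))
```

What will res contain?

Step 1: Fibonacci-like sequence (a=1, b=1) until >= 33:
  Yield 1, then a,b = 1,2
  Yield 1, then a,b = 2,3
  Yield 2, then a,b = 3,5
  Yield 3, then a,b = 5,8
  Yield 5, then a,b = 8,13
  Yield 8, then a,b = 13,21
  Yield 13, then a,b = 21,34
  Yield 21, then a,b = 34,55
Step 2: 34 >= 33, stop.
Therefore res = [1, 1, 2, 3, 5, 8, 13, 21].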